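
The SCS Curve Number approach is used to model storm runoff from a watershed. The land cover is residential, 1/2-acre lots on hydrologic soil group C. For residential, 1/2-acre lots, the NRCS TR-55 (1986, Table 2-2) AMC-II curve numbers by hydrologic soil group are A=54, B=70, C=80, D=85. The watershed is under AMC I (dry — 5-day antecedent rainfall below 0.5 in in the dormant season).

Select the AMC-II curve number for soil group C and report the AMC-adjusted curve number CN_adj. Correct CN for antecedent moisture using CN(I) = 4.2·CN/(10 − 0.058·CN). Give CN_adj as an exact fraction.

CN_adj = 4200/67 ≈ 62.687

NRCS table: residential, 1/2-acre lots, soil group C → CN(II) = 80
Dry (AMC I): CN(I) = 4.2·80/(10 − 0.058·80) = 336/(134/25) = 4200/67 ≈ 62.687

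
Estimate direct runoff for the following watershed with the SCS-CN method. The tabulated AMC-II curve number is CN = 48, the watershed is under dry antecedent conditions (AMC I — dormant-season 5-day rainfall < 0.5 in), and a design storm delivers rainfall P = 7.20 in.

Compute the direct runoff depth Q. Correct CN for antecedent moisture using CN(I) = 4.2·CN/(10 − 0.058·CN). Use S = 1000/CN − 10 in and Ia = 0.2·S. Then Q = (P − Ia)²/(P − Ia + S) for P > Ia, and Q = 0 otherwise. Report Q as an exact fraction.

Q = 413449/2761920 in ≈ 0.150 in

Dry (AMC I): CN(I) = 4.2·48/(10 − 0.058·48) = (1008/5)/(902/125) = 12600/451 ≈ 27.938
Max retention: S = 1000/(12600/451) − 10 = 1625/63 in (≈ 25.794 in)
Ia = 0.2·(1625/63) = 325/63 in ≈ 5.159 in
Since P=7.200 > Ia=5.159: effective rainfall P−Ia = 643/315 in
Q: (643/315)² ÷ (8768/315) = 413449/2761920 in (≈ 0.150 in)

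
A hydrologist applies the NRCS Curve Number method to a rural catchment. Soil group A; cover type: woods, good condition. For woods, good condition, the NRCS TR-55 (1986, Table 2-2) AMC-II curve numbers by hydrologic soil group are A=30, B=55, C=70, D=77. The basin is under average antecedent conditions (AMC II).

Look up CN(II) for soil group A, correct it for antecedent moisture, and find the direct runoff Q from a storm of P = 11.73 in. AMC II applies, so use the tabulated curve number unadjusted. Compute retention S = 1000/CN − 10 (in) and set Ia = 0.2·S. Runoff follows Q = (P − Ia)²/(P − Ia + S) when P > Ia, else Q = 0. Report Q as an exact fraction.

Q = 4490161/2735700 in ≈ 1.641 in

NRCS table: woods, good condition, soil group A → CN(II) = 30
Average conditions: CN = 30 (no AMC adjustment).
Retention S: 1000/CN − 10 with CN=30.000 → S = 70/3 ≈ 23.333 in
Ia = 0.2S: 0.2·23.333 = 4.667 in (exactly 14/3)
Since P=11.730 > Ia=4.667: effective rainfall P−Ia = 2119/300 in
Q = (2119/300)²/((2119/300) + 70/3) = (4490161/90000)/(9119/300) = 4490161/2735700 in ≈ 1.641 in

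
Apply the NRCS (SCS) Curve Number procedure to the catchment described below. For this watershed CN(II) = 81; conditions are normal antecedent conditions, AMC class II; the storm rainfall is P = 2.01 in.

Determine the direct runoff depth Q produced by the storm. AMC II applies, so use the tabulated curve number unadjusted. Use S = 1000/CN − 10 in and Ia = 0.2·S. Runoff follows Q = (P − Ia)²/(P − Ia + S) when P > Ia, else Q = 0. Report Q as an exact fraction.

Q = 155775361/254996100 in ≈ 0.611 in

AMC II — tabulated CN = 81 applies directly.
Max retention: S = 1000/81 − 10 = 190/81 in (≈ 2.346 in)
Initial abstraction Ia = S/5 = (190/81)/5 = 38/81 ≈ 0.469 in
P − Ia = 2.010 − 0.469 = 12481/8100 ≈ 1.541 in (> 0, runoff occurs)
Q: (12481/8100)² ÷ (31481/8100) = 155775361/254996100 in (≈ 0.611 in)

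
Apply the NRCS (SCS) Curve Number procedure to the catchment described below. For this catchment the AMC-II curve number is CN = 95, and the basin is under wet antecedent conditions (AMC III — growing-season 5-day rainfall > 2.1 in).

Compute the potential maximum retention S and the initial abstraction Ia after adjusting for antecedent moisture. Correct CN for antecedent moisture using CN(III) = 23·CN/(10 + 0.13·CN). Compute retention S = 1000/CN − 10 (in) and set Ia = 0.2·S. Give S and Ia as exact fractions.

CN(III) from CN(II)=95: (23·95)/(10 + 0.13·95) = 43700/447 ≈ 97.763
Max retention: S = 1000/(43700/447) − 10 = 100/437 in (≈ 0.229 in)
Initial abstraction Ia = S/5 = (100/437)/5 = 20/437 ≈ 0.046 in

S = 100/437 in ≈ 0.229 in; Ia = 20/437 in ≈ 0.046 in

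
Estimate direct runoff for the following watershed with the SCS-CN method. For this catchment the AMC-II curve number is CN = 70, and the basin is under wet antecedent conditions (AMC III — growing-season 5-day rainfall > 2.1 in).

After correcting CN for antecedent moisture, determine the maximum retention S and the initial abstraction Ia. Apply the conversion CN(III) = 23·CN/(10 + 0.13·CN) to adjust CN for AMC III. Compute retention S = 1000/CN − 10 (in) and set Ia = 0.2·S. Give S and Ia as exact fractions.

S = 300/161 in ≈ 1.863 in; Ia = 60/161 in ≈ 0.373 in

CN(III) from CN(II)=70: (23·70)/(10 + 0.13·70) = 16100/191 ≈ 84.293
S = 1000/(16100/191) − 10 = 300/161 in ≈ 1.863 in
Initial abstraction Ia = S/5 = (300/161)/5 = 60/161 ≈ 0.373 in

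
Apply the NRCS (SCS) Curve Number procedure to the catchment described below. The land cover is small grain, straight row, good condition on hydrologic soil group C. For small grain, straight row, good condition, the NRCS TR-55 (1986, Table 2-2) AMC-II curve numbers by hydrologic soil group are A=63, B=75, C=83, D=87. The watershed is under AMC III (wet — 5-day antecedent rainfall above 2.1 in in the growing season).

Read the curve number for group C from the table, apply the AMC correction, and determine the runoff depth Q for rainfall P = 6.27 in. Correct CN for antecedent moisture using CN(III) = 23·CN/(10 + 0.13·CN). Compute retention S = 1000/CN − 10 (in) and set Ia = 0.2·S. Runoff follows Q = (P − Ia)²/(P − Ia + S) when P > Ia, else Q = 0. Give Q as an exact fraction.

NRCS table: small grain, straight row, good condition, soil group C → CN(II) = 83
Wet (AMC III): CN(III) = 23·83/(10 + 0.13·83) = 1909/(2079/100) = 190900/2079 ≈ 91.823
S = 1000/(190900/2079) − 10 = 1700/1909 in ≈ 0.891 in
Initial abstraction Ia = S/5 = (1700/1909)/5 = 340/1909 ≈ 0.178 in
P − Ia = 6.270 − 0.178 = 1162943/190900 ≈ 6.092 in (> 0, runoff occurs)
Q: (1162943/190900)² ÷ (1332943/190900) = 1352436421249/254458818700 in (≈ 5.315 in)

Q = 1352436421249/254458818700 in ≈ 5.315 in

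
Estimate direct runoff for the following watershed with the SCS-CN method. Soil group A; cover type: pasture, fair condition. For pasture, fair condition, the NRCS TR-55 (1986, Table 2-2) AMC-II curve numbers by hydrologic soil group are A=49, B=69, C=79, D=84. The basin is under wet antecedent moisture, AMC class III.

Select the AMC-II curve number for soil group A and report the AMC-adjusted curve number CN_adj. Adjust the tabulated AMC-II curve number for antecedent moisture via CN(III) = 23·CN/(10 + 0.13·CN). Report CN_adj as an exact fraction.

CN_adj = 112700/1637 ≈ 68.845

NRCS table: pasture, fair condition, soil group A → CN(II) = 49
CN(III) from CN(II)=49: (23·49)/(10 + 0.13·49) = 112700/1637 ≈ 68.845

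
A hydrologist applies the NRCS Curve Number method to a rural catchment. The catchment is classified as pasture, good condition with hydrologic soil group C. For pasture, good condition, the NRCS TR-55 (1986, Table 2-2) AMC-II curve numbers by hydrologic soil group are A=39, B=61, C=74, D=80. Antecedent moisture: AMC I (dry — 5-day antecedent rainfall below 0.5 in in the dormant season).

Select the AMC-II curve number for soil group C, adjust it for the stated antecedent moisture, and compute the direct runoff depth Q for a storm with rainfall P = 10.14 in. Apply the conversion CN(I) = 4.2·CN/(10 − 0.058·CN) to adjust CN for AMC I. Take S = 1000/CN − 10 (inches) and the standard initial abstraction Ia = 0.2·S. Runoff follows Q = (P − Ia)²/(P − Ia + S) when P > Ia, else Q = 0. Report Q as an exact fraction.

Q = 8323143517/1954271550 in ≈ 4.259 in

NRCS table: pasture, good condition, soil group C → CN(II) = 74
Adjust CN=74 to AMC I: 4.2·74/(10 − 0.058·74) → (1554/5) ÷ (1427/250) = 77700/1427 ≈ 54.450
Retention S: 1000/CN − 10 with CN=54.450 → S = 6500/777 ≈ 8.366 in
Initial abstraction Ia = S/5 = (6500/777)/5 = 1300/777 ≈ 1.673 in
P − Ia = 10.140 − 1.673 = 328939/38850 ≈ 8.467 in (> 0, runoff occurs)
Q = (328939/38850)²/((328939/38850) + 6500/777) = (108200865721/1509322500)/(653939/38850) = 8323143517/1954271550 in ≈ 4.259 in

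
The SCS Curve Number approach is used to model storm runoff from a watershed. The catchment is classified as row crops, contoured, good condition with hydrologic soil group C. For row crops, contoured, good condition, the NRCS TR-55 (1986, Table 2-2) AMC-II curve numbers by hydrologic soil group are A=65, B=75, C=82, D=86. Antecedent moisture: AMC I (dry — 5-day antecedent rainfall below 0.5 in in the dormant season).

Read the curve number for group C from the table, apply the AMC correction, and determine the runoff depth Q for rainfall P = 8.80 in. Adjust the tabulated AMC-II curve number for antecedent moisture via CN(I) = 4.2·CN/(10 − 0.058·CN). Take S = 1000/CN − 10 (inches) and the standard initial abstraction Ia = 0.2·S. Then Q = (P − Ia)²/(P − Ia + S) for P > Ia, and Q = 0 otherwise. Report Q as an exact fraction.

Q = 30958096/6682795 in ≈ 4.633 in

NRCS table: row crops, contoured, good condition, soil group C → CN(II) = 82
CN(I) from CN(II)=82: (4.2·82)/(10 − 0.058·82) = 28700/437 ≈ 65.675
Retention S: 1000/CN − 10 with CN=65.675 → S = 1500/287 ≈ 5.226 in
Initial abstraction Ia = S/5 = (1500/287)/5 = 300/287 ≈ 1.045 in
Since P=8.800 > Ia=1.045: effective rainfall P−Ia = 11128/1435 in
Q = (11128/1435)²/((11128/1435) + 1500/287) = (123832384/2059225)/(18628/1435) = 30958096/6682795 in ≈ 4.633 in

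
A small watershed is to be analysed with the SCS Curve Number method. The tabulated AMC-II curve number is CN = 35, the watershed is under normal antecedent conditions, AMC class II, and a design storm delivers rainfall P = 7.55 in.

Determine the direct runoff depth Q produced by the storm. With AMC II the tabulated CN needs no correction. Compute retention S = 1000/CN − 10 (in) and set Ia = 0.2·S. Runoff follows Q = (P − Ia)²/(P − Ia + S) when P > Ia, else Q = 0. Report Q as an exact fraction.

Q = 288369/439180 in ≈ 0.657 in

CN(II) = 35; AMC II needs no correction.
Retention S: 1000/CN − 10 with CN=35.000 → S = 130/7 ≈ 18.571 in
Initial abstraction Ia = S/5 = (130/7)/5 = 26/7 ≈ 3.714 in
Excess rainfall: 7.550 − 3.714 = 3.836 in; P > Ia so Q > 0
Q: (537/140)² ÷ (3137/140) = 288369/439180 in (≈ 0.657 in)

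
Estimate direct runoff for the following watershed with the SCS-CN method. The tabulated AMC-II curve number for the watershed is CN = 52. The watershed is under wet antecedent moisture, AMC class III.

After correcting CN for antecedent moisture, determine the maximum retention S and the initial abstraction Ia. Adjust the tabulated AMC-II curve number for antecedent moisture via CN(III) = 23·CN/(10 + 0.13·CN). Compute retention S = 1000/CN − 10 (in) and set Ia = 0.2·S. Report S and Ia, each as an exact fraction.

Wet (AMC III): CN(III) = 23·52/(10 + 0.13·52) = 1196/(419/25) = 29900/419 ≈ 71.360
S = 1000/(29900/419) − 10 = 1200/299 in ≈ 4.013 in
Ia = 0.2·(1200/299) = 240/299 in ≈ 0.803 in

S = 1200/299 in ≈ 4.013 in; Ia = 240/299 in ≈ 0.803 in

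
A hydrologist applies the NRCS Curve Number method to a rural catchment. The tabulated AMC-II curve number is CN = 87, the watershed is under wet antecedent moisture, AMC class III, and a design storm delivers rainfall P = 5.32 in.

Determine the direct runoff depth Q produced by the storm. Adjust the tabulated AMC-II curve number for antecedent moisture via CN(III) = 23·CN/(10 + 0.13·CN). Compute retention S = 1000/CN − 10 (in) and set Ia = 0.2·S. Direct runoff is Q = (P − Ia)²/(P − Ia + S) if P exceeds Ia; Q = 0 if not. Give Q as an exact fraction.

Q = 67409294689/14613953325 in ≈ 4.613 in

Wet (AMC III): CN(III) = 23·87/(10 + 0.13·87) = 2001/(2131/100) = 200100/2131 ≈ 93.900
Max retention: S = 1000/(200100/2131) − 10 = 1300/2001 in (≈ 0.650 in)
Ia = 0.2·(1300/2001) = 260/2001 in ≈ 0.130 in
Excess rainfall: 5.320 − 0.130 = 5.190 in; P > Ia so Q > 0
Runoff Q = (P−Ia)²/(P−Ia+S) = (5.190)²/(5.190+0.650) = 67409294689/14613953325 ≈ 4.613 in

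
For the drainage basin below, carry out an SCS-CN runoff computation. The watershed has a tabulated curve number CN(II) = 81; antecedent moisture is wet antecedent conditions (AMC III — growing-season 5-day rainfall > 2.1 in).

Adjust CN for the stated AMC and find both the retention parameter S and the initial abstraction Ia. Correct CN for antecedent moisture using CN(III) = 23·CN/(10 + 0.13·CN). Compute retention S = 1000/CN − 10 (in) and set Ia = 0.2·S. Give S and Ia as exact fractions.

S = 1900/1863 in ≈ 1.020 in; Ia = 380/1863 in ≈ 0.204 in

Wet (AMC III): CN(III) = 23·81/(10 + 0.13·81) = 1863/(2053/100) = 186300/2053 ≈ 90.745
Max retention: S = 1000/(186300/2053) − 10 = 1900/1863 in (≈ 1.020 in)
Initial abstraction Ia = S/5 = (1900/1863)/5 = 380/1863 ≈ 0.204 in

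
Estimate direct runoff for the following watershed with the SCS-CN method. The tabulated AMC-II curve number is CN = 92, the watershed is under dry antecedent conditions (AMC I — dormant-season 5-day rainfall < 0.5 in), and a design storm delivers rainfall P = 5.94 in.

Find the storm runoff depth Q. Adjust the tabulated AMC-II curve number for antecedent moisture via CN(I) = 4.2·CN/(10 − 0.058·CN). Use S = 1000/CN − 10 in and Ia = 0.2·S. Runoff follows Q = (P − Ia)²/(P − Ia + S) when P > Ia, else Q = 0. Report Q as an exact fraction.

Q = 17809169401/4430341650 in ≈ 4.020 in

Dry (AMC I): CN(I) = 4.2·92/(10 − 0.058·92) = (1932/5)/(583/125) = 48300/583 ≈ 82.847
S = 1000/(48300/583) − 10 = 1000/483 in ≈ 2.070 in
Initial abstraction Ia = S/5 = (1000/483)/5 = 200/483 ≈ 0.414 in
Since P=5.940 > Ia=0.414: effective rainfall P−Ia = 133451/24150 in
Q = (133451/24150)²/((133451/24150) + 1000/483) = (17809169401/583222500)/(183451/24150) = 17809169401/4430341650 in ≈ 4.020 in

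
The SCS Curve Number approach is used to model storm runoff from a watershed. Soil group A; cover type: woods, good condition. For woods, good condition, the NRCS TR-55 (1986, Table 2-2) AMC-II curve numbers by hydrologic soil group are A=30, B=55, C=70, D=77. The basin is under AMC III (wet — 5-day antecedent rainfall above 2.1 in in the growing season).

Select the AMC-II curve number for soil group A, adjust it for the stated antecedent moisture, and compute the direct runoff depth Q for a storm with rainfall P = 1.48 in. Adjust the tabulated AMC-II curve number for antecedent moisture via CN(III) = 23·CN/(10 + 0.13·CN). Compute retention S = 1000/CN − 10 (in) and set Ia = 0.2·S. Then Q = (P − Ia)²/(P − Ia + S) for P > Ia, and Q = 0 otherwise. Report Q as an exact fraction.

Q = 0 in ≈ 0.000 in

NRCS table: woods, good condition, soil group A → CN(II) = 30
Wet (AMC III): CN(III) = 23·30/(10 + 0.13·30) = 690/(139/10) = 6900/139 ≈ 49.640
Max retention: S = 1000/(6900/139) − 10 = 700/69 in (≈ 10.145 in)
Ia = 0.2S: 0.2·10.145 = 2.029 in (exactly 140/69)
P = 1.480 ≤ Ia = 2.029 in: entire storm abstracted, Q = 0.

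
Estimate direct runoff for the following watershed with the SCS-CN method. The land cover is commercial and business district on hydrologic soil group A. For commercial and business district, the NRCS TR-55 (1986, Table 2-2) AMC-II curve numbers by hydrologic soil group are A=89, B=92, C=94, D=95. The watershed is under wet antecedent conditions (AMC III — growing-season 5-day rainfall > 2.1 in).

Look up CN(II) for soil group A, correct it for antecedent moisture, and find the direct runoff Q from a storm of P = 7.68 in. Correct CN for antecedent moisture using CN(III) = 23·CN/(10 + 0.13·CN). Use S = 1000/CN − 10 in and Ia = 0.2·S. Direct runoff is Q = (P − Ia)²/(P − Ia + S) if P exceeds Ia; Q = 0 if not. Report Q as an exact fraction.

NRCS table: commercial and business district, soil group A → CN(II) = 89
Wet (AMC III): CN(III) = 23·89/(10 + 0.13·89) = 2047/(2157/100) = 204700/2157 ≈ 94.900
S = 1000/(204700/2157) − 10 = 1100/2047 in ≈ 0.537 in
Ia = 0.2S: 0.2·0.537 = 0.107 in (exactly 220/2047)
P − Ia = 7.680 − 0.107 = 387524/51175 ≈ 7.573 in (> 0, runoff occurs)
Q = (387524/51175)²/((387524/51175) + 1100/2047) = (150174850576/2618880625)/(415024/51175) = 9385928161/1327428325 in ≈ 7.071 in

Q = 9385928161/1327428325 in ≈ 7.071 in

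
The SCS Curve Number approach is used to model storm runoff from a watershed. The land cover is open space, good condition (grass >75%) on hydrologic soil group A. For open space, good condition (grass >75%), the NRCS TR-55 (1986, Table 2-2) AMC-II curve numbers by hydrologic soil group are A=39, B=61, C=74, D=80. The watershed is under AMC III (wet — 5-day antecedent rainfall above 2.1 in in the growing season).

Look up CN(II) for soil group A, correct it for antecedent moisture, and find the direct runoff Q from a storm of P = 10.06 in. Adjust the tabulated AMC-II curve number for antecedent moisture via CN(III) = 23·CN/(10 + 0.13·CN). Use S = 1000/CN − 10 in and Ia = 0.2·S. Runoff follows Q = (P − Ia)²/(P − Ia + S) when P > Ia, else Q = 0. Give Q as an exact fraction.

NRCS table: open space, good condition (grass >75%), soil group A → CN(II) = 39
CN(III) from CN(II)=39: (23·39)/(10 + 0.13·39) = 89700/1507 ≈ 59.522
Retention S: 1000/CN − 10 with CN=59.522 → S = 6100/897 ≈ 6.800 in
Initial abstraction Ia = S/5 = (6100/897)/5 = 1220/897 ≈ 1.360 in
Since P=10.060 > Ia=1.360: effective rainfall P−Ia = 390191/44850 in
Q: (390191/44850)² ÷ (695191/44850) = 152249016481/31179316350 in (≈ 4.883 in)

Q = 152249016481/31179316350 in ≈ 4.883 in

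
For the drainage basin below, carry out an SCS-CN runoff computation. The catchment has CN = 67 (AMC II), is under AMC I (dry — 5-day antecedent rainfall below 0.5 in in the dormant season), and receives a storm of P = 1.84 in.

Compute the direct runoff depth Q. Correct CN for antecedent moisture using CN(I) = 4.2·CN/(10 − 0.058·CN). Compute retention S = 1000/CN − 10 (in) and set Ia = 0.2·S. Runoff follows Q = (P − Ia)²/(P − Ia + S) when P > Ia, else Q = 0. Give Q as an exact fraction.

Q = 0 in ≈ 0.000 in

CN(I) from CN(II)=67: (4.2·67)/(10 − 0.058·67) = 46900/1019 ≈ 46.026
Retention S: 1000/CN − 10 with CN=46.026 → S = 5500/469 ≈ 11.727 in
Initial abstraction Ia = S/5 = (5500/469)/5 = 1100/469 ≈ 2.345 in
P = 1.840 ≤ Ia = 2.345 in: entire storm abstracted, Q = 0.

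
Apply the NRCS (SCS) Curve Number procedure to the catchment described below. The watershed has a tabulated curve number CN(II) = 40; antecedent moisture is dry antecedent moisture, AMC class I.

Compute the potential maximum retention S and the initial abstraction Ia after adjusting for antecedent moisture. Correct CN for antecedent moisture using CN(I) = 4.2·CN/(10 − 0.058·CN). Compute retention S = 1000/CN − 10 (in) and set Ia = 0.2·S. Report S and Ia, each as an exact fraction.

Adjust CN=40 to AMC I: 4.2·40/(10 − 0.058·40) → 168 ÷ (192/25) = 175/8 ≈ 21.875
Retention S: 1000/CN − 10 with CN=21.875 → S = 250/7 ≈ 35.714 in
Initial abstraction Ia = S/5 = (250/7)/5 = 50/7 ≈ 7.143 in

S = 250/7 in ≈ 35.714 in; Ia = 50/7 in ≈ 7.143 in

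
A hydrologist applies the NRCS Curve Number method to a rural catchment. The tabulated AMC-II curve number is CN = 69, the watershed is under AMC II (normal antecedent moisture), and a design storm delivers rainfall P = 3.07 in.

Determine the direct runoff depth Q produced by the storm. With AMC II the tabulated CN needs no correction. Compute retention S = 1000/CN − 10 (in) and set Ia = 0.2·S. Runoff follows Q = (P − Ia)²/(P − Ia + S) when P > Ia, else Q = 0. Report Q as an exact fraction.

CN(II) = 69; AMC II needs no correction.
Retention S: 1000/CN − 10 with CN=69.000 → S = 310/69 ≈ 4.493 in
Ia = 0.2S: 0.2·4.493 = 0.899 in (exactly 62/69)
Excess rainfall: 3.070 − 0.899 = 2.171 in; P > Ia so Q > 0
Q = (14983/6900)²/((14983/6900) + 310/69) = (224490289/47610000)/(45983/6900) = 224490289/317282700 in ≈ 0.708 in

Q = 224490289/317282700 in ≈ 0.708 in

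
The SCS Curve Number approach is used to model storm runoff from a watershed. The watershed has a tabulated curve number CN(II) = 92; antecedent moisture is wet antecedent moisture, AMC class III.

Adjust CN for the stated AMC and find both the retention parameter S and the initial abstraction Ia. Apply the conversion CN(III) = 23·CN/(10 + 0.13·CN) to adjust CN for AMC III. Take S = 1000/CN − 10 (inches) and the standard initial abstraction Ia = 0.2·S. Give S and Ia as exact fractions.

CN(III) from CN(II)=92: (23·92)/(10 + 0.13·92) = 52900/549 ≈ 96.357
S = 1000/(52900/549) − 10 = 200/529 in ≈ 0.378 in
Ia = 0.2S: 0.2·0.378 = 0.076 in (exactly 40/529)

S = 200/529 in ≈ 0.378 in; Ia = 40/529 in ≈ 0.076 in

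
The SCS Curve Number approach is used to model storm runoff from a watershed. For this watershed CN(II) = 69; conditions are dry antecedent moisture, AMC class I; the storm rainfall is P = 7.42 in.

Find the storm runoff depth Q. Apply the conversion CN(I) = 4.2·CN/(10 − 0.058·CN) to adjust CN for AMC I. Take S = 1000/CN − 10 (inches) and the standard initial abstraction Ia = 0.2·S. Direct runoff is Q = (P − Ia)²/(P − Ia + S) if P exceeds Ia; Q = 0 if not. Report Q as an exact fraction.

CN(I) from CN(II)=69: (4.2·69)/(10 − 0.058·69) = 144900/2999 ≈ 48.316
Retention S: 1000/CN − 10 with CN=48.316 → S = 15500/1449 ≈ 10.697 in
Initial abstraction Ia = S/5 = (15500/1449)/5 = 3100/1449 ≈ 2.139 in
Since P=7.420 > Ia=2.139: effective rainfall P−Ia = 382579/72450 in
Q = (382579/72450)²/((382579/72450) + 15500/1449) = (146366691241/5249002500)/(1157579/72450) = 146366691241/83866598550 in ≈ 1.745 in

Q = 146366691241/83866598550 in ≈ 1.745 in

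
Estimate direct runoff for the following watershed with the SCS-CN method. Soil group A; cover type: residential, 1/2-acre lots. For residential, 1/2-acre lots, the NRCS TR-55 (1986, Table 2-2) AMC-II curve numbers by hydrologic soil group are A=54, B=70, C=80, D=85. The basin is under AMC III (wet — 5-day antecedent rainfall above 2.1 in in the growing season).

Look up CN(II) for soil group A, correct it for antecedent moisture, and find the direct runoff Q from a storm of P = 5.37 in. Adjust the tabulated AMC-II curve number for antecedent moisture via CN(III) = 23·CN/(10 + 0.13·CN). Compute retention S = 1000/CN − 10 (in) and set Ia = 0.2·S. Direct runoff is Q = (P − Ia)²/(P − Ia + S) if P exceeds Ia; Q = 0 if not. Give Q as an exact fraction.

Q = 156225001/60747300 in ≈ 2.572 in

NRCS table: residential, 1/2-acre lots, soil group A → CN(II) = 54
Wet (AMC III): CN(III) = 23·54/(10 + 0.13·54) = 1242/(851/50) = 2700/37 ≈ 72.973
Retention S: 1000/CN − 10 with CN=72.973 → S = 100/27 ≈ 3.704 in
Initial abstraction Ia = S/5 = (100/27)/5 = 20/27 ≈ 0.741 in
Excess rainfall: 5.370 − 0.741 = 4.629 in; P > Ia so Q > 0
Q = (12499/2700)²/((12499/2700) + 100/27) = (156225001/7290000)/(22499/2700) = 156225001/60747300 in ≈ 2.572 in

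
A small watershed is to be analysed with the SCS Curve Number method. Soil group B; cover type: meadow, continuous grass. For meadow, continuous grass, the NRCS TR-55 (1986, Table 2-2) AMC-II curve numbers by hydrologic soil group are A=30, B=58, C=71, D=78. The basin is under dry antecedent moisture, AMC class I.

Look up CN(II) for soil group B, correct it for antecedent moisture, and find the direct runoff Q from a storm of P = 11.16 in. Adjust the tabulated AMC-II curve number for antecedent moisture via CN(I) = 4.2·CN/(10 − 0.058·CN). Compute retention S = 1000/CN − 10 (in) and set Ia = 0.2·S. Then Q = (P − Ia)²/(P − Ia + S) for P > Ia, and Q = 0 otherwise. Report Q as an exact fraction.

Q = 31259281/13115975 in ≈ 2.383 in

NRCS table: meadow, continuous grass, soil group B → CN(II) = 58
Adjust CN=58 to AMC I: 4.2·58/(10 − 0.058·58) → (1218/5) ÷ (1659/250) = 2900/79 ≈ 36.709
Retention S: 1000/CN − 10 with CN=36.709 → S = 500/29 ≈ 17.241 in
Initial abstraction Ia = S/5 = (500/29)/5 = 100/29 ≈ 3.448 in
Since P=11.160 > Ia=3.448: effective rainfall P−Ia = 5591/725 in
Runoff Q = (P−Ia)²/(P−Ia+S) = (7.712)²/(7.712+17.241) = 31259281/13115975 ≈ 2.383 in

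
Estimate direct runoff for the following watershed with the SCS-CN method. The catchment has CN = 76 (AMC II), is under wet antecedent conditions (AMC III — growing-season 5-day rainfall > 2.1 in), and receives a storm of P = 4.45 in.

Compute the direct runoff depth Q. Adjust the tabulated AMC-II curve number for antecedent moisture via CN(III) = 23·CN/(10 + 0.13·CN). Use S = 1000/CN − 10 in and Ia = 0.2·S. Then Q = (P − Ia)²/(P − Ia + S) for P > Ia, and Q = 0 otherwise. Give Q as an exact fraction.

CN(III) from CN(II)=76: (23·76)/(10 + 0.13·76) = 43700/497 ≈ 87.928
Max retention: S = 1000/(43700/497) − 10 = 600/437 in (≈ 1.373 in)
Ia = 0.2S: 0.2·1.373 = 0.275 in (exactly 120/437)
P − Ia = 4.450 − 0.275 = 36493/8740 ≈ 4.175 in (> 0, runoff occurs)
Q = (36493/8740)²/((36493/8740) + 600/437) = (1331739049/76387600)/(48493/8740) = 1331739049/423828820 in ≈ 3.142 in

Q = 1331739049/423828820 in ≈ 3.142 in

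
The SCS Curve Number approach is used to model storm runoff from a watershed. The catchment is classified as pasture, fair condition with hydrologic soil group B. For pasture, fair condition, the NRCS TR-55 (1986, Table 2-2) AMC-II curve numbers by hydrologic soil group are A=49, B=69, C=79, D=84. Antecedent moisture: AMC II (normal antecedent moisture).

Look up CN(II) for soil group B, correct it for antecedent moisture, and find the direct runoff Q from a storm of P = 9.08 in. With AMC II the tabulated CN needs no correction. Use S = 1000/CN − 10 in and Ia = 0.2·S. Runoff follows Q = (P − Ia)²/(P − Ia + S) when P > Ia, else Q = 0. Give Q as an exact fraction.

Q = 199176769/37713675 in ≈ 5.281 in

NRCS table: pasture, fair condition, soil group B → CN(II) = 69
AMC II — tabulated CN = 69 applies directly.
Retention S: 1000/CN − 10 with CN=69.000 → S = 310/69 ≈ 4.493 in
Ia = 0.2S: 0.2·4.493 = 0.899 in (exactly 62/69)
P − Ia = 9.080 − 0.899 = 14113/1725 ≈ 8.181 in (> 0, runoff occurs)
Q = (14113/1725)²/((14113/1725) + 310/69) = (199176769/2975625)/(21863/1725) = 199176769/37713675 in ≈ 5.281 in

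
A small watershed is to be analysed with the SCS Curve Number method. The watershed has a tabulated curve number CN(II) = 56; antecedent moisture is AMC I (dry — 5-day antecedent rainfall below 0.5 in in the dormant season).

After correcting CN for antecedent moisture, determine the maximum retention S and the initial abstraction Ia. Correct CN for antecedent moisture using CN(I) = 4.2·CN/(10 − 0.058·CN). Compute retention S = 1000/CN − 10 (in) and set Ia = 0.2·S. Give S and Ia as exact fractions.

S = 2750/147 in ≈ 18.707 in; Ia = 550/147 in ≈ 3.741 in

Dry (AMC I): CN(I) = 4.2·56/(10 − 0.058·56) = (1176/5)/(844/125) = 7350/211 ≈ 34.834
Retention S: 1000/CN − 10 with CN=34.834 → S = 2750/147 ≈ 18.707 in
Ia = 0.2S: 0.2·18.707 = 3.741 in (exactly 550/147)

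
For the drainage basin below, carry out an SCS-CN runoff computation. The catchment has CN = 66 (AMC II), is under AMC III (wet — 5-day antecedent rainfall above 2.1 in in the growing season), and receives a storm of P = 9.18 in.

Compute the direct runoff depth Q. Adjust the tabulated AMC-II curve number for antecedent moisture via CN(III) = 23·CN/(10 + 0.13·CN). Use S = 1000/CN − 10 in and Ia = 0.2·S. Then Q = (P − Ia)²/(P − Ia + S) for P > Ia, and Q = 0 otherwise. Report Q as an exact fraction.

CN(III) from CN(II)=66: (23·66)/(10 + 0.13·66) = 75900/929 ≈ 81.701
Max retention: S = 1000/(75900/929) − 10 = 1700/759 in (≈ 2.240 in)
Initial abstraction Ia = S/5 = (1700/759)/5 = 340/759 ≈ 0.448 in
P − Ia = 9.180 − 0.448 = 331381/37950 ≈ 8.732 in (> 0, runoff occurs)
Runoff Q = (P−Ia)²/(P−Ia+S) = (8.732)²/(8.732+2.240) = 6459609833/929509350 ≈ 6.949 in

Q = 6459609833/929509350 in ≈ 6.949 in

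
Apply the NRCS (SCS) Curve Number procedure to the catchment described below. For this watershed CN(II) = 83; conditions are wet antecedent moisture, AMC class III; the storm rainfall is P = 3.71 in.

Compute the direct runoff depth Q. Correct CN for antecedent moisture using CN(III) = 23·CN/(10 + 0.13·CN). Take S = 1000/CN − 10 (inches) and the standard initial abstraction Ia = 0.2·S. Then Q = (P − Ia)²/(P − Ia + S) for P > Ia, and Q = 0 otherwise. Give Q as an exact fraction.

Q = 454598229121/161165225100 in ≈ 2.821 in

Wet (AMC III): CN(III) = 23·83/(10 + 0.13·83) = 1909/(2079/100) = 190900/2079 ≈ 91.823
S = 1000/(190900/2079) − 10 = 1700/1909 in ≈ 0.891 in
Ia = 0.2·(1700/1909) = 340/1909 in ≈ 0.178 in
Excess rainfall: 3.710 − 0.178 = 3.532 in; P > Ia so Q > 0
Runoff Q = (P−Ia)²/(P−Ia+S) = (3.532)²/(3.532+0.891) = 454598229121/161165225100 ≈ 2.821 in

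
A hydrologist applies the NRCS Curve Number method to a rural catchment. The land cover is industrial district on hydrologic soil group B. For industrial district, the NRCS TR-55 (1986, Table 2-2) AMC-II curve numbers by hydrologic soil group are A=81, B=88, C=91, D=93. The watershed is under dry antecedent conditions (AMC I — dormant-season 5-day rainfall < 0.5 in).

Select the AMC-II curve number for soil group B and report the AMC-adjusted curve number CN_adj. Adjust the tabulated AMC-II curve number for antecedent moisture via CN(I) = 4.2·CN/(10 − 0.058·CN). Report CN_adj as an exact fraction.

CN_adj = 3850/51 ≈ 75.490

NRCS table: industrial district, soil group B → CN(II) = 88
CN(I) from CN(II)=88: (4.2·88)/(10 − 0.058·88) = 3850/51 ≈ 75.490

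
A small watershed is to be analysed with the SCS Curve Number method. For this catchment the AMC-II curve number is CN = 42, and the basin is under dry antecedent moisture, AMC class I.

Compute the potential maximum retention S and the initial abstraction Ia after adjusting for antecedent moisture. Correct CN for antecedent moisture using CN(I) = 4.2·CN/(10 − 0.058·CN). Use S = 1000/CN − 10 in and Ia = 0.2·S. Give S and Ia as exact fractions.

S = 14500/441 in ≈ 32.880 in; Ia = 2900/441 in ≈ 6.576 in

Adjust CN=42 to AMC I: 4.2·42/(10 − 0.058·42) → (882/5) ÷ (1891/250) = 44100/1891 ≈ 23.321
Retention S: 1000/CN − 10 with CN=23.321 → S = 14500/441 ≈ 32.880 in
Ia = 0.2·(14500/441) = 2900/441 in ≈ 6.576 in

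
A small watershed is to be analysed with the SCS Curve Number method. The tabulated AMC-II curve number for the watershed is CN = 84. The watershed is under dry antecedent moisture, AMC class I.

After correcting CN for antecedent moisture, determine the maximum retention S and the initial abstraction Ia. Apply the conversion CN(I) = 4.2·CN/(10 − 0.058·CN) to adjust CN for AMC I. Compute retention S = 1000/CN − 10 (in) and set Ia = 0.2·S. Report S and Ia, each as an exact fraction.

S = 2000/441 in ≈ 4.535 in; Ia = 400/441 in ≈ 0.907 in

Dry (AMC I): CN(I) = 4.2·84/(10 − 0.058·84) = (1764/5)/(641/125) = 44100/641 ≈ 68.799
Retention S: 1000/CN − 10 with CN=68.799 → S = 2000/441 ≈ 4.535 in
Ia = 0.2S: 0.2·4.535 = 0.907 in (exactly 400/441)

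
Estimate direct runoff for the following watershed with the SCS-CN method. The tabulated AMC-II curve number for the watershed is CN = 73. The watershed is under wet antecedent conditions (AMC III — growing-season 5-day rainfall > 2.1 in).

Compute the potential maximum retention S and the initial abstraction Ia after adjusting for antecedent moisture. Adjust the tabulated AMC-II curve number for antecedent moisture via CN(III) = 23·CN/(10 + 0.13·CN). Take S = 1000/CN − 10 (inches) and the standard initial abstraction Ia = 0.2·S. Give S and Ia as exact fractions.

S = 2700/1679 in ≈ 1.608 in; Ia = 540/1679 in ≈ 0.322 in

CN(III) from CN(II)=73: (23·73)/(10 + 0.13·73) = 167900/1949 ≈ 86.147
Retention S: 1000/CN − 10 with CN=86.147 → S = 2700/1679 ≈ 1.608 in
Ia = 0.2S: 0.2·1.608 = 0.322 in (exactly 540/1679)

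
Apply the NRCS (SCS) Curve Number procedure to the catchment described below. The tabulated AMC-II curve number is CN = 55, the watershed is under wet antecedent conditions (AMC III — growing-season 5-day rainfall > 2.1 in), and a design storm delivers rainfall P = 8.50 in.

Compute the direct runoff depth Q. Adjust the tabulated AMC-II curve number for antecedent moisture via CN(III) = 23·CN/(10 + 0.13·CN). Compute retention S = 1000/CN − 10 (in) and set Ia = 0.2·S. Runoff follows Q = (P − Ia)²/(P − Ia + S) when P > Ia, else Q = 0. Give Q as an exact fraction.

Q = 15531481/2904946 in ≈ 5.347 in

CN(III) from CN(II)=55: (23·55)/(10 + 0.13·55) = 25300/343 ≈ 73.761
Max retention: S = 1000/(25300/343) − 10 = 900/253 in (≈ 3.557 in)
Ia = 0.2·(900/253) = 180/253 in ≈ 0.711 in
Since P=8.500 > Ia=0.711: effective rainfall P−Ia = 3941/506 in
Q: (3941/506)² ÷ (5741/506) = 15531481/2904946 in (≈ 5.347 in)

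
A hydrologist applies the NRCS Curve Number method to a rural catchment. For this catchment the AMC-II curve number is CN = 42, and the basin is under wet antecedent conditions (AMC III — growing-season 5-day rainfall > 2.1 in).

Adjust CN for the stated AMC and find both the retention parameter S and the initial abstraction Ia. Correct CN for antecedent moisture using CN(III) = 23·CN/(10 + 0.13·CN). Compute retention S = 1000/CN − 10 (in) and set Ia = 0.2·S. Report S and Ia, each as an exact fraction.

Wet (AMC III): CN(III) = 23·42/(10 + 0.13·42) = 966/(773/50) = 48300/773 ≈ 62.484
Max retention: S = 1000/(48300/773) − 10 = 2900/483 in (≈ 6.004 in)
Ia = 0.2·(2900/483) = 580/483 in ≈ 1.201 in

S = 2900/483 in ≈ 6.004 in; Ia = 580/483 in ≈ 1.201 in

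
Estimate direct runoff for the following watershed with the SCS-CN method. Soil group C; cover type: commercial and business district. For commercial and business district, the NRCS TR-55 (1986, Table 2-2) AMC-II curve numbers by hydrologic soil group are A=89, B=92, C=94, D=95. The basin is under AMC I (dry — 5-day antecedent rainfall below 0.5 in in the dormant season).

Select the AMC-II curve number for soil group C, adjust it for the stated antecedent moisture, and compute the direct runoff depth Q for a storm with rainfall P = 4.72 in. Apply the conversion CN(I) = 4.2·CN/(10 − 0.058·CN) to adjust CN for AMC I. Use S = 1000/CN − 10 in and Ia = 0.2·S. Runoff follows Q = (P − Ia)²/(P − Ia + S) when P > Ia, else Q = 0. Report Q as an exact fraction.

NRCS table: commercial and business district, soil group C → CN(II) = 94
Dry (AMC I): CN(I) = 4.2·94/(10 − 0.058·94) = (1974/5)/(1137/250) = 32900/379 ≈ 86.807
Max retention: S = 1000/(32900/379) − 10 = 500/329 in (≈ 1.520 in)
Ia = 0.2·(500/329) = 100/329 in ≈ 0.304 in
Since P=4.720 > Ia=0.304: effective rainfall P−Ia = 36322/8225 in
Q: (36322/8225)² ÷ (48822/8225) = 659643842/200780475 in (≈ 3.285 in)

Q = 659643842/200780475 in ≈ 3.285 in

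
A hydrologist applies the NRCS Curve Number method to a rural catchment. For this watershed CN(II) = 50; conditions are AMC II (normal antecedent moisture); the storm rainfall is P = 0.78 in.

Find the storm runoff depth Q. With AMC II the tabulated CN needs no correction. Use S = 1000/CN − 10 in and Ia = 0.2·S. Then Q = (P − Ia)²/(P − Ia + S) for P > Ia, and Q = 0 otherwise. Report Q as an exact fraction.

CN(II) = 50; AMC II needs no correction.
Max retention: S = 1000/50 − 10 = 10 in (≈ 10.000 in)
Ia = 0.2S: 0.2·10.000 = 2.000 in (exactly 2)
P = 0.780 ≤ Ia = 2.000 in: entire storm abstracted, Q = 0.

Q = 0 in ≈ 0.000 in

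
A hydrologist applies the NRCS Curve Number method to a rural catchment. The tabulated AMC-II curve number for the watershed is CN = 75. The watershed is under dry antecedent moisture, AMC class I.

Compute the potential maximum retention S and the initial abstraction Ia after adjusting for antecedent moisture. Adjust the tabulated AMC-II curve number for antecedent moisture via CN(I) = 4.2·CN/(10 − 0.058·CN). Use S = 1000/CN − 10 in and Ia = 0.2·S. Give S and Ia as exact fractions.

S = 500/63 in ≈ 7.937 in; Ia = 100/63 in ≈ 1.587 in

Dry (AMC I): CN(I) = 4.2·75/(10 − 0.058·75) = 315/(113/20) = 6300/113 ≈ 55.752
Retention S: 1000/CN − 10 with CN=55.752 → S = 500/63 ≈ 7.937 in
Ia = 0.2·(500/63) = 100/63 in ≈ 1.587 in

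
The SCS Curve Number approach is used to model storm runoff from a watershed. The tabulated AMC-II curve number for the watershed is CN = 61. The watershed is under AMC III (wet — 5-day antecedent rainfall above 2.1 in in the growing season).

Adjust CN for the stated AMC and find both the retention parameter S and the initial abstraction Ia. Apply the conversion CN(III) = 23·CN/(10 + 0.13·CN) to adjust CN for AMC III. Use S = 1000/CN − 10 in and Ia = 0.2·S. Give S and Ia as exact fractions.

S = 3900/1403 in ≈ 2.780 in; Ia = 780/1403 in ≈ 0.556 in

CN(III) from CN(II)=61: (23·61)/(10 + 0.13·61) = 140300/1793 ≈ 78.249
S = 1000/(140300/1793) − 10 = 3900/1403 in ≈ 2.780 in
Ia = 0.2S: 0.2·2.780 = 0.556 in (exactly 780/1403)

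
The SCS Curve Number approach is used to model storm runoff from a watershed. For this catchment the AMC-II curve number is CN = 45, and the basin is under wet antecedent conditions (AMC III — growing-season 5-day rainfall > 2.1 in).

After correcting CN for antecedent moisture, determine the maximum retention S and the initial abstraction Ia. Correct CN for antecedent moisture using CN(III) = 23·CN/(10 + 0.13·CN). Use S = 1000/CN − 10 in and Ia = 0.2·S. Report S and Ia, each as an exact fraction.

S = 1100/207 in ≈ 5.314 in; Ia = 220/207 in ≈ 1.063 in

CN(III) from CN(II)=45: (23·45)/(10 + 0.13·45) = 20700/317 ≈ 65.300
Max retention: S = 1000/(20700/317) − 10 = 1100/207 in (≈ 5.314 in)
Ia = 0.2·(1100/207) = 220/207 in ≈ 1.063 in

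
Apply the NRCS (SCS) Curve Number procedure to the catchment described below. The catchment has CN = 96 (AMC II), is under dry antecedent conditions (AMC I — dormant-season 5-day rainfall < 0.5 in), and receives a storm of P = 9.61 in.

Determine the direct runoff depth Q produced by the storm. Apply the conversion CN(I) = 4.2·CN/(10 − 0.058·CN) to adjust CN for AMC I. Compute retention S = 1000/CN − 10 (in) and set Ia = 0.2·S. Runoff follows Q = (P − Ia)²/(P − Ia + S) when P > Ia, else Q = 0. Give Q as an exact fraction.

Q = 3515659849/412920900 in ≈ 8.514 in

Dry (AMC I): CN(I) = 4.2·96/(10 − 0.058·96) = (2016/5)/(554/125) = 25200/277 ≈ 90.975
Retention S: 1000/CN − 10 with CN=90.975 → S = 125/126 ≈ 0.992 in
Ia = 0.2S: 0.2·0.992 = 0.198 in (exactly 25/126)
Excess rainfall: 9.610 − 0.198 = 9.412 in; P > Ia so Q > 0
Q: (59293/6300)² ÷ (65543/6300) = 3515659849/412920900 in (≈ 8.514 in)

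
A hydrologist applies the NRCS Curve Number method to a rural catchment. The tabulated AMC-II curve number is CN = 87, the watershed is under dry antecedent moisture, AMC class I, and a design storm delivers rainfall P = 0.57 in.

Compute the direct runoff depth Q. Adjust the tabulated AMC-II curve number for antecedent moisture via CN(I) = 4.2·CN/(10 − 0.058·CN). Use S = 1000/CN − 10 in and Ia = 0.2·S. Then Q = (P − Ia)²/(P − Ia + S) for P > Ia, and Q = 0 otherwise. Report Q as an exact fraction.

Q = 0 in ≈ 0.000 in

Dry (AMC I): CN(I) = 4.2·87/(10 − 0.058·87) = (1827/5)/(2477/500) = 182700/2477 ≈ 73.759
Max retention: S = 1000/(182700/2477) − 10 = 6500/1827 in (≈ 3.558 in)
Ia = 0.2·(6500/1827) = 1300/1827 in ≈ 0.712 in
P = 0.570 ≤ Ia = 0.712 in: entire storm abstracted, Q = 0.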